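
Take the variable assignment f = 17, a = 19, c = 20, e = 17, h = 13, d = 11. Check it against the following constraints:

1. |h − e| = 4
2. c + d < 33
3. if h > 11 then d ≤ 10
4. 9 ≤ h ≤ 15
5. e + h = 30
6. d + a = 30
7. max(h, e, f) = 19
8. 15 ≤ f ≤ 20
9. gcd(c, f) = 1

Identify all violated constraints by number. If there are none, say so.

Constraints 3 and 7 are violated.

1. |13 − 17| = 4  OK
2. c + d = 20 + 11 = 31; 31 < 33  OK
3. h = 13 > 11, so we need d ≤ 10; but d = 11 > 10  FAIL
4. h = 13 lies in [9, 15]  OK
5. e + h = 17 + 13 = 30  OK
6. d + a = 11 + 19 = 30  OK
7. max(13, 17, 17) = 17, not 19  FAIL
8. f = 17 lies in [15, 20]  OK
9. gcd(20, 17) = 1  OK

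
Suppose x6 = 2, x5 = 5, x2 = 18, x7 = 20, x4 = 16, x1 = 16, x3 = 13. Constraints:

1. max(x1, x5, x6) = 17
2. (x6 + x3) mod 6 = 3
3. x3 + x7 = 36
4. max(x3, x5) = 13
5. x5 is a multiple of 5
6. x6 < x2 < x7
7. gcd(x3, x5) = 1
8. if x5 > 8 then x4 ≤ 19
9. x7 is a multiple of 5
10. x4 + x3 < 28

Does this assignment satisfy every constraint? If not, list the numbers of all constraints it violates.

1. max(16, 5, 2) = 16, not 17  FAIL
2. x6 + x3 = 15; 15 mod 6 = 3  OK
3. x3 + x7 = 13 + 20 = 33, not 36  FAIL
4. max(13, 5) = 13  OK
5. 5 / 5 = 1, so 5 divides 5  OK
6. values 2 < 18 < 20  OK
7. gcd(13, 5) = 1  OK
8. x5 = 5, not > 8; antecedent false, conditional vacuously true  OK
9. 20 / 5 = 4, so 5 divides 20  OK
10. x4 + x3 = 16 + 13 = 29; 29 ≥ 28, bound 28 not met  FAIL

Constraints 1, 3, and 10 do not hold.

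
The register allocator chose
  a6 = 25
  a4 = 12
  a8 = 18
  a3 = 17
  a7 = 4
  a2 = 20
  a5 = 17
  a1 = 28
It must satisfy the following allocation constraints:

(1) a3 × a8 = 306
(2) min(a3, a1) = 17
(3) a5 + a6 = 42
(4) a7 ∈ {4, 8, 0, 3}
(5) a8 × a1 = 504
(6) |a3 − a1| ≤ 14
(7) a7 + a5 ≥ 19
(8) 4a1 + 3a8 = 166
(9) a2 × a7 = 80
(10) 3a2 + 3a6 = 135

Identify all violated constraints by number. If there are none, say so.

All constraints are satisfied.

(1) a3 × a8 = 17 × 18 = 306  OK
(2) min(17, 28) = 17  OK
(3) a5 + a6 = 17 + 25 = 42  OK
(4) a7 = 4 is in {4, 8, 0, 3}  OK
(5) a8 × a1 = 18 × 28 = 504  OK
(6) |17 − 28| = 11; 11 ≤ 14  OK
(7) a7 + a5 = 4 + 17 = 21; 21 ≥ 19  OK
(8) 4a1 + 3a8 = 4(28) + 3(18) = 166  OK
(9) a2 × a7 = 20 × 4 = 80  OK
(10) 3a2 + 3a6 = 3(20) + 3(25) = 135  OK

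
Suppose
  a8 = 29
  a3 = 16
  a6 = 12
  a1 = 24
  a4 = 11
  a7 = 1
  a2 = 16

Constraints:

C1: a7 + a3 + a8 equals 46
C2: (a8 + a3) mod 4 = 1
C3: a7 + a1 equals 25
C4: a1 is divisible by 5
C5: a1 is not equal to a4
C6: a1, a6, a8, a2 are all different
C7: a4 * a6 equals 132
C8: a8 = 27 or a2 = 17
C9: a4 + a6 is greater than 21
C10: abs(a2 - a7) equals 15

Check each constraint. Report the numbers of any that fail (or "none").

C1: a7 + a3 + a8 = 1 + 16 + 29 = 46 — holds.
C2: a8 + a3 = 45; 45 mod 4 = 1 — holds.
C3: a7 + a1 = 1 + 24 = 25 — holds.
C4: 24 = 5*4 + 4, so 5 does not divide 24 — does not hold.
C5: a1 = 24, a4 = 11; distinct — holds.
C6: values 24, 12, 29, 16 are pairwise distinct — holds.
C7: a4 * a6 = 11 * 12 = 132 — holds.
C8: a8 = 29 ≠ 27 and a2 = 16 ≠ 17; both disjuncts false — does not hold.
C9: a4 + a6 = 11 + 12 = 23; 23 > 21 — holds.
C10: abs(16 - 1) = 15 — holds.

No — constraints 4 and 8 are not satisfied.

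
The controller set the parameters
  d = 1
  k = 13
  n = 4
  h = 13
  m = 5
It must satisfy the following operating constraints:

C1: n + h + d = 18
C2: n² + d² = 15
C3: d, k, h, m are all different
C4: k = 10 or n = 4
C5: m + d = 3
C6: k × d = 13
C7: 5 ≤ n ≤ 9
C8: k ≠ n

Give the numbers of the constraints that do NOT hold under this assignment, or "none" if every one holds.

C1: n + h + d = 4 + 13 + 1 = 18  true
C2: n² + d² = 4² + 1² = 16 + 1 = 17, not 15  false
C3: k = h = 13, not all different  false
C4: k = 13 ≠ 10, but n = 4 = 4 (second disjunct)  true
C5: m + d = 5 + 1 = 6, not 3  false
C6: k × d = 13 × 1 = 13  true
C7: n = 4 is outside [5, 9]  false
C8: k = 13, n = 4; distinct  true

Constraints 2, 3, 5, 7 do not hold.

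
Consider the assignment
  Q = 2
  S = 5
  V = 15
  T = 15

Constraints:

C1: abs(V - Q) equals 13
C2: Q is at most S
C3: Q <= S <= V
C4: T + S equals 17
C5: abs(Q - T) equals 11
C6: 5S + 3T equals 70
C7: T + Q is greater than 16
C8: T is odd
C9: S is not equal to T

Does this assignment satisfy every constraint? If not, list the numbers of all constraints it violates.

The assignment fails constraints 4, 5.

C1: abs(15 - 2) = 13  ✔
C2: Q = 2, S = 5; 2 ≤ 5  ✔
C3: values 2 <= 5 <= 15  ✔
C4: T + S = 15 + 5 = 20, not 17  ✘
C5: abs(2 - 15) = 13, not 11  ✘
C6: 5S + 3T = 5(5) + 3(15) = 70  ✔
C7: T + Q = 15 + 2 = 17; 17 > 16  ✔
C8: T = 15 is odd  ✔
C9: S = 5, T = 15; distinct  ✔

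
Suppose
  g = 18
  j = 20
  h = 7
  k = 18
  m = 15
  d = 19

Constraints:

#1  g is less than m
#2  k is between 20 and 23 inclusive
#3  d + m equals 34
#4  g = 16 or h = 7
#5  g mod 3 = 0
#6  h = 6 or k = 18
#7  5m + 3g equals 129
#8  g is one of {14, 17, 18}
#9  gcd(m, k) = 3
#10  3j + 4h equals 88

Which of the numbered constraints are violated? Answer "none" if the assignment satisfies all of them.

#1 g = 18, m = 15; 18 ≥ 15 (want <) — fails.
#2 k = 18 is outside [20, 23] — fails.
#3 d + m = 19 + 15 = 34 — holds.
#4 g = 18 ≠ 16, but h = 7 = 7 (second disjunct) — holds.
#5 18 mod 3 = 0 — holds.
#6 h = 7 ≠ 6, but k = 18 = 18 (second disjunct) — holds.
#7 5m + 3g = 5(15) + 3(18) = 129 — holds.
#8 g = 18 is in {14, 17, 18} — holds.
#9 gcd(15, 18) = 3 — holds.
#10 3j + 4h = 3(20) + 4(7) = 88 — holds.

The assignment fails constraints 1 and 2.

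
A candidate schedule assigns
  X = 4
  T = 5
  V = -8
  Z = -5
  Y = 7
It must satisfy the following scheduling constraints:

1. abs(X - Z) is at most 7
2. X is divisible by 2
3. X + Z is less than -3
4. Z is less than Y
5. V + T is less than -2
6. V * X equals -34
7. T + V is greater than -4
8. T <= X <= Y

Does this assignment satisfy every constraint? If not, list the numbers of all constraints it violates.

1. abs(4 - (-5)) = 9; 9 > 7, exceeds bound 7 — fails.
2. 4 / 2 = 2, so 2 divides 4 — holds.
3. X + Z = 4 + (-5) = -1; -1 ≥ -3, bound -3 not met — fails.
4. Z = -5, Y = 7; -5 < 7 — holds.
5. V + T = -8 + 5 = -3; -3 < -2 — holds.
6. V * X = -8 * 4 = -32, not -34 — fails.
7. T + V = 5 + (-8) = -3; -3 > -4 — holds.
8. values 5, 4, 7; T = 5 is not <= X = 4 — fails.

Violated: 1, 3, 6, and 8.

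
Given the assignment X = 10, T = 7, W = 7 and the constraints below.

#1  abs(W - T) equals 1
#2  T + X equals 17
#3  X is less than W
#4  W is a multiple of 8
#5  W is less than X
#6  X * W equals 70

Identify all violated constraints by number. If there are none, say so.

The assignment fails constraints 1, 3, and 4.

#1 abs(7 - 7) = 0, not 1 — fails.
#2 T + X = 7 + 10 = 17 — holds.
#3 X = 10, W = 7; 10 ≥ 7 (want <) — fails.
#4 7 = 8*0 + 7, so 8 does not divide 7 — fails.
#5 W = 7, X = 10; 7 < 10 — holds.
#6 X * W = 10 * 7 = 70 — holds.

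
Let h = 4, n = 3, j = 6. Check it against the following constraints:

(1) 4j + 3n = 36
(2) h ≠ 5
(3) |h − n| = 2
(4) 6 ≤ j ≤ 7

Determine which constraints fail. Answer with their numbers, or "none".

Violated: 1 and 3.

(1) 4j + 3n = 4(6) + 3(3) = 33, not 36 — fails.
(2) h = 4, and 4 ≠ 5 — holds.
(3) |4 − 3| = 1, not 2 — fails.
(4) j = 6 lies in [6, 7] — holds.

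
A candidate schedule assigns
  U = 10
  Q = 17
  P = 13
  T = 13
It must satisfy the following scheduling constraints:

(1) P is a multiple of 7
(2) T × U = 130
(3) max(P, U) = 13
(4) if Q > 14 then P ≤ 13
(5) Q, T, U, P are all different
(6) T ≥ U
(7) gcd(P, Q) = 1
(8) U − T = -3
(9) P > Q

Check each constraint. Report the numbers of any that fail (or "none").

(1) 13 = 7×1 + 6, so 7 does not divide 13  FAIL
(2) T × U = 13 × 10 = 130  OK
(3) max(13, 10) = 13  OK
(4) Q = 17 > 14, so we need P ≤ 13; P = 13 ≤ 13  OK
(5) T = P = 13, not all different  FAIL
(6) T = 13, U = 10; 13 ≥ 10  OK
(7) gcd(13, 17) = 1  OK
(8) U − T = 10 − 13 = -3  OK
(9) P = 13, Q = 17; 13 ≤ 17 (want >)  FAIL

Violated: 1, 5, and 9.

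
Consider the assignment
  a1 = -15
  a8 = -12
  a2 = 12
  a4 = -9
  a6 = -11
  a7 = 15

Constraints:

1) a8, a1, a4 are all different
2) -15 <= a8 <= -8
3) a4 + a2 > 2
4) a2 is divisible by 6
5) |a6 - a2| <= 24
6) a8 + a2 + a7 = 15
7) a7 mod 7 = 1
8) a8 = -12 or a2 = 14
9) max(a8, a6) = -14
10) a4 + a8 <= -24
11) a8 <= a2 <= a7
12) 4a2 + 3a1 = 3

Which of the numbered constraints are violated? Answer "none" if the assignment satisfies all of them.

1) values -12, -15, -9 are pairwise distinct — satisfied.
2) a8 = -12 lies in [-15, -8] — satisfied.
3) a4 + a2 = -9 + 12 = 3; 3 > 2 — satisfied.
4) 12 / 6 = 2, so 6 divides 12 — satisfied.
5) |-11 - 12| = 23; 23 ≤ 24 — satisfied.
6) a8 + a2 + a7 = -12 + 12 + 15 = 15 — satisfied.
7) 15 mod 7 = 1 — satisfied.
8) a8 = -12 = -12 (first disjunct) — satisfied.
9) max(-12, -11) = -11, not -14 — violated.
10) a4 + a8 = -9 + (-12) = -21; -21 > -24, bound -24 not met — violated.
11) values -12 <= 12 <= 15 — satisfied.
12) 4a2 + 3a1 = 4(12) + 3(-15) = 3 — satisfied.

Constraints 9 and 10 are violated.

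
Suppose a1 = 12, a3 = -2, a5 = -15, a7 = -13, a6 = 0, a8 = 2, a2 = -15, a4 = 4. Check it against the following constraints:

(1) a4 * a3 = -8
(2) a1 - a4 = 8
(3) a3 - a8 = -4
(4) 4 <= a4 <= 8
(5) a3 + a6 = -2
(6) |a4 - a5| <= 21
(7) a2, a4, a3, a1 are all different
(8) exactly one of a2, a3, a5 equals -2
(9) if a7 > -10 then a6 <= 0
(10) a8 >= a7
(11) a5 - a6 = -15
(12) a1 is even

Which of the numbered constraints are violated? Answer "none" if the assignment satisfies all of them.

(1) a4 * a3 = 4 * (-2) = -8 — satisfied.
(2) a1 - a4 = 12 - 4 = 8 — satisfied.
(3) a3 - a8 = -2 - 2 = -4 — satisfied.
(4) a4 = 4 lies in [4, 8] — satisfied.
(5) a3 + a6 = -2 + 0 = -2 — satisfied.
(6) |4 - (-15)| = 19; 19 ≤ 21 — satisfied.
(7) values -15, 4, -2, 12 are pairwise distinct — satisfied.
(8) a2=-15, a3=-2, a5=-15; 1 of them equals -2 — satisfied.
(9) a7 = -13, not > -10; antecedent false, conditional vacuously true — satisfied.
(10) a8 = 2, a7 = -13; 2 ≥ -13 — satisfied.
(11) a5 - a6 = -15 - 0 = -15 — satisfied.
(12) a1 = 12 is even — satisfied.

All constraints are satisfied.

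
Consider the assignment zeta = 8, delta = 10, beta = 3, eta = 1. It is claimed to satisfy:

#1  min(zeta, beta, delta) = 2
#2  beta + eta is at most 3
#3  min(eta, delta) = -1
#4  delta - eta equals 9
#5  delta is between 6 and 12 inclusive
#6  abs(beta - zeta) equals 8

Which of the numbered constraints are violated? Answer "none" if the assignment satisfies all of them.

Constraints 1, 2, 3, 6 do not hold.

#1 min(8, 3, 10) = 3, not 2  no
#2 beta + eta = 3 + 1 = 4; 4 > 3, bound 3 not met  no
#3 min(1, 10) = 1, not -1  no
#4 delta - eta = 10 - 1 = 9  yes
#5 delta = 10 lies in [6, 12]  yes
#6 abs(3 - 8) = 5, not 8  no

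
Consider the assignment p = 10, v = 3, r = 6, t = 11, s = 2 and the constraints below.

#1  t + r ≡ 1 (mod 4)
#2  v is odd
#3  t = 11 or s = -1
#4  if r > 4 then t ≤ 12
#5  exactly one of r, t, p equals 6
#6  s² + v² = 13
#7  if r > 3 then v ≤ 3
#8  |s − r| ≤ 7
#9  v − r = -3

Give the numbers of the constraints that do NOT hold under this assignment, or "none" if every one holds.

All constraints are satisfied.

#1 t + r = 17; 17 mod 4 = 1  holds
#2 v = 3 is odd  holds
#3 t = 11 = 11 (first disjunct)  holds
#4 r = 6 > 4, so we need t ≤ 12; t = 11 ≤ 12  holds
#5 r=6, t=11, p=10; 1 of them equals 6  holds
#6 s² + v² = 2² + 3² = 4 + 9 = 13  holds
#7 r = 6 > 3, so we need v ≤ 3; v = 3 ≤ 3  holds
#8 |2 − 6| = 4; 4 ≤ 7  holds
#9 v − r = 3 − 6 = -3  holds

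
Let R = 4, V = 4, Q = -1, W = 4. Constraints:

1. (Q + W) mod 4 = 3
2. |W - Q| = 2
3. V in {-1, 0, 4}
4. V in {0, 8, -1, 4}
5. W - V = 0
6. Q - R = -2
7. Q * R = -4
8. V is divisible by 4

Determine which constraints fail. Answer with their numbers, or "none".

Constraints 2, 6 are violated.

1. Q + W = 3; 3 mod 4 = 3  holds
2. |4 - (-1)| = 5, not 2  fails
3. V = 4 is in {-1, 0, 4}  holds
4. V = 4 is in {0, 8, -1, 4}  holds
5. W - V = 4 - 4 = 0  holds
6. Q - R = -1 - 4 = -5, not -2  fails
7. Q * R = -1 * 4 = -4  holds
8. 4 / 4 = 1, so 4 divides 4  holds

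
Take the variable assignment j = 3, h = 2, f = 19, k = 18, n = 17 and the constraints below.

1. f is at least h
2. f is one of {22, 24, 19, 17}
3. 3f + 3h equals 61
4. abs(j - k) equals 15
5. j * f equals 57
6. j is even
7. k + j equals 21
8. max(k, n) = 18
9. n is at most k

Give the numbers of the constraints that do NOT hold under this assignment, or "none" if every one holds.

1. f = 19, h = 2; 19 ≥ 2  ✓
2. f = 19 is in {22, 24, 19, 17}  ✓
3. 3f + 3h = 3(19) + 3(2) = 63, not 61  ✗
4. abs(3 - 18) = 15  ✓
5. j * f = 3 * 19 = 57  ✓
6. j = 3 is odd  ✗
7. k + j = 18 + 3 = 21  ✓
8. max(18, 17) = 18  ✓
9. n = 17, k = 18; 17 ≤ 18  ✓

Constraints 3 and 6 do not hold.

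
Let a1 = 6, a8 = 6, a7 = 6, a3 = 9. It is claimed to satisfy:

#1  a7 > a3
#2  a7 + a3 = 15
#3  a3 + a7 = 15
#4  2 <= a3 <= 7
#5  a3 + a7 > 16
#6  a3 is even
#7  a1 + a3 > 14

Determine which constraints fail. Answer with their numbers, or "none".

#1 a7 = 6, a3 = 9; 6 ≤ 9 (want >)  no
#2 a7 + a3 = 6 + 9 = 15  yes
#3 a3 + a7 = 9 + 6 = 15  yes
#4 a3 = 9 is outside [2, 7]  no
#5 a3 + a7 = 9 + 6 = 15; 15 ≤ 16, bound 16 not met  no
#6 a3 = 9 is odd  no
#7 a1 + a3 = 6 + 9 = 15; 15 > 14  yes

No — constraints 1, 4, 5, and 6 are not satisfied.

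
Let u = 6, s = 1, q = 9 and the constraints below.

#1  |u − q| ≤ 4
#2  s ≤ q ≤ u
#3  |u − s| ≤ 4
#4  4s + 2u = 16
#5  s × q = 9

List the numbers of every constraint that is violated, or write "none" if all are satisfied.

The assignment fails constraints 2, 3.

#1 |6 − 9| = 3; 3 ≤ 4 — OK.
#2 values 1, 9, 6; q = 9 is not ≤ u = 6 — violated.
#3 |6 − 1| = 5; 5 > 4, exceeds bound 4 — violated.
#4 4s + 2u = 4(1) + 2(6) = 16 — OK.
#5 s × q = 1 × 9 = 9 — OK.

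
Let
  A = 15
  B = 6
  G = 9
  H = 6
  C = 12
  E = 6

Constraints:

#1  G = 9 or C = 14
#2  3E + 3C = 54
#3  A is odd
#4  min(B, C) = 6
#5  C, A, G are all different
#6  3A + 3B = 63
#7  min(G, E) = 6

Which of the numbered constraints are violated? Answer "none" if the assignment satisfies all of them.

#1 G = 9 = 9 (first disjunct) — holds.
#2 3E + 3C = 3(6) + 3(12) = 54 — holds.
#3 A = 15 is odd — holds.
#4 min(6, 12) = 6 — holds.
#5 values 12, 15, 9 are pairwise distinct — holds.
#6 3A + 3B = 3(15) + 3(6) = 63 — holds.
#7 min(9, 6) = 6 — holds.

All constraints are satisfied.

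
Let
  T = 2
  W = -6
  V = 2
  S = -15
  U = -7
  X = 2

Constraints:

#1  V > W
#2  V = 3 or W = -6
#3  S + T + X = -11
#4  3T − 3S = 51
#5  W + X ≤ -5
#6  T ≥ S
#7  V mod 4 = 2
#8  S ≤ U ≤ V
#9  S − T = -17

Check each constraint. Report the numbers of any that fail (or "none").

Violated: 5.

#1 V = 2, W = -6; 2 > -6  ✔
#2 V = 2 ≠ 3, but W = -6 = -6 (second disjunct)  ✔
#3 S + T + X = -15 + 2 + 2 = -11  ✔
#4 3T − 3S = 3(2) − 3(-15) = 51  ✔
#5 W + X = -6 + 2 = -4; -4 > -5, bound -5 not met  ✘
#6 T = 2, S = -15; 2 ≥ -15  ✔
#7 2 mod 4 = 2  ✔
#8 values -15 ≤ -7 ≤ 2  ✔
#9 S − T = -15 − 2 = -17  ✔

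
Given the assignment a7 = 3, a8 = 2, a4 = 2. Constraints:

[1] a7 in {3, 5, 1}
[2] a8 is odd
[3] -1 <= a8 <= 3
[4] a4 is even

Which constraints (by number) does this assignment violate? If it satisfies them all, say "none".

The assignment fails constraint 2.

[1] a7 = 3 is in {3, 5, 1}  ✓
[2] a8 = 2 is even  ✗
[3] a8 = 2 lies in [-1, 3]  ✓
[4] a4 = 2 is even  ✓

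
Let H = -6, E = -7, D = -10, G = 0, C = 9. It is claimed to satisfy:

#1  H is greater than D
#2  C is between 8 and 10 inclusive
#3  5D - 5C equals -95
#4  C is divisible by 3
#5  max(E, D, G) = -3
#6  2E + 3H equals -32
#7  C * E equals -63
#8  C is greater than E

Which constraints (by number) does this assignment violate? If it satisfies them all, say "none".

Constraint 5 is violated.

#1 H = -6, D = -10; -6 > -10 — OK.
#2 C = 9 lies in [8, 10] — OK.
#3 5D - 5C = 5(-10) - 5(9) = -95 — OK.
#4 9 / 3 = 3, so 3 divides 9 — OK.
#5 max(-7, -10, 0) = 0, not -3 — violated.
#6 2E + 3H = 2(-7) + 3(-6) = -32 — OK.
#7 C * E = 9 * (-7) = -63 — OK.
#8 C = 9, E = -7; 9 > -7 — OK.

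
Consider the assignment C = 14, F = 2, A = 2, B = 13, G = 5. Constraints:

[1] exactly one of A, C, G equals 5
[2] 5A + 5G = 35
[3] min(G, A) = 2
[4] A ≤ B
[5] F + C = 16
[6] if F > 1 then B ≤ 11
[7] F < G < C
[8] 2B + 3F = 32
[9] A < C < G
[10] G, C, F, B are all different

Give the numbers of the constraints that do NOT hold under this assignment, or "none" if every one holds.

No — constraints 6, 9 are not satisfied.

[1] A=2, C=14, G=5; 1 of them equals 5 — holds.
[2] 5A + 5G = 5(2) + 5(5) = 35 — holds.
[3] min(5, 2) = 2 — holds.
[4] A = 2, B = 13; 2 ≤ 13 — holds.
[5] F + C = 2 + 14 = 16 — holds.
[6] F = 2 > 1, so we need B ≤ 11; but B = 13 > 11 — fails.
[7] values 2 < 5 < 14 — holds.
[8] 2B + 3F = 2(13) + 3(2) = 32 — holds.
[9] values 2, 14, 5; C = 14 is not < G = 5 — fails.
[10] values 5, 14, 2, 13 are pairwise distinct — holds.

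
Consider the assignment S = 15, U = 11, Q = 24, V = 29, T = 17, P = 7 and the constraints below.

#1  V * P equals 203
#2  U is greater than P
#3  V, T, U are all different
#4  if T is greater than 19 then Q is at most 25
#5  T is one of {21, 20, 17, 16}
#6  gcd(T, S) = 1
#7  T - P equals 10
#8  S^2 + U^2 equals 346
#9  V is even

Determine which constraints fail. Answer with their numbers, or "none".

#1 V * P = 29 * 7 = 203 — holds.
#2 U = 11, P = 7; 11 > 7 — holds.
#3 values 29, 17, 11 are pairwise distinct — holds.
#4 T = 17, not > 19; antecedent false, conditional vacuously true — holds.
#5 T = 17 is in {21, 20, 17, 16} — holds.
#6 gcd(17, 15) = 1 — holds.
#7 T - P = 17 - 7 = 10 — holds.
#8 S^2 + U^2 = 15^2 + 11^2 = 225 + 121 = 346 — holds.
#9 V = 29 is odd — does not hold.

No — constraint 9 is not satisfied.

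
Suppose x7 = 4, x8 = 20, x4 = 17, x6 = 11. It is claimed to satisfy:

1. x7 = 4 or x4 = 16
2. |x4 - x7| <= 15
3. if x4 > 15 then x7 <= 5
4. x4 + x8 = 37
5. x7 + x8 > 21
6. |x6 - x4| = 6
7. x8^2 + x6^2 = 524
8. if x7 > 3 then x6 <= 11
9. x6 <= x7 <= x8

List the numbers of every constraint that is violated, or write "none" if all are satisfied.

Violated: 7, 9.

1. x7 = 4 = 4 (first disjunct) — satisfied.
2. |17 - 4| = 13; 13 ≤ 15 — satisfied.
3. x4 = 17 > 15, so we need x7 ≤ 5; x7 = 4 ≤ 5 — satisfied.
4. x4 + x8 = 17 + 20 = 37 — satisfied.
5. x7 + x8 = 4 + 20 = 24; 24 > 21 — satisfied.
6. |11 - 17| = 6 — satisfied.
7. x8^2 + x6^2 = 20^2 + 11^2 = 400 + 121 = 521, not 524 — violated.
8. x7 = 4 > 3, so we need x6 ≤ 11; x6 = 11 ≤ 11 — satisfied.
9. values 11, 4, 20; x6 = 11 is not <= x7 = 4 — violated.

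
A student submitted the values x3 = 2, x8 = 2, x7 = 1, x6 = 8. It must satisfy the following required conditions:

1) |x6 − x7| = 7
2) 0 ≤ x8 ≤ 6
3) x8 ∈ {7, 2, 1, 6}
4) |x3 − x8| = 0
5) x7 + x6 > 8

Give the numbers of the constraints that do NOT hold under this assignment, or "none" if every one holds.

1) |8 − 1| = 7 — OK.
2) x8 = 2 lies in [0, 6] — OK.
3) x8 = 2 is in {7, 2, 1, 6} — OK.
4) |2 − 2| = 0 — OK.
5) x7 + x6 = 1 + 8 = 9; 9 > 8 — OK.

No violations.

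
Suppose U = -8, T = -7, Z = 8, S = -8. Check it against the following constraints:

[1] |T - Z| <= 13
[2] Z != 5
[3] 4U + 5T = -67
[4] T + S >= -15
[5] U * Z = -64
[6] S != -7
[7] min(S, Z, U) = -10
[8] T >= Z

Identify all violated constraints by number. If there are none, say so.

Constraints 1, 7, and 8 are violated.

[1] |-7 - 8| = 15; 15 > 13, exceeds bound 13 — does not hold.
[2] Z = 8, and 8 ≠ 5 — holds.
[3] 4U + 5T = 4(-8) + 5(-7) = -67 — holds.
[4] T + S = -7 + (-8) = -15; -15 ≥ -15 — holds.
[5] U * Z = -8 * 8 = -64 — holds.
[6] S = -8, and -8 ≠ -7 — holds.
[7] min(-8, 8, -8) = -8, not -10 — does not hold.
[8] T = -7, Z = 8; -7 < 8 (want ≥) — does not hold.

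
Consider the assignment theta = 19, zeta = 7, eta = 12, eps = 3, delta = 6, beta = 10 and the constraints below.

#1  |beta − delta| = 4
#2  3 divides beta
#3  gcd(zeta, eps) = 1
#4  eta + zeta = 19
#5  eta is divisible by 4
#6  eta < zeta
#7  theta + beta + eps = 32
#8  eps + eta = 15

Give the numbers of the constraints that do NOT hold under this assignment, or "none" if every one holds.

#1 |10 − 6| = 4 — holds.
#2 10 = 3×3 + 1, so 3 does not divide 10 — fails.
#3 gcd(7, 3) = 1 — holds.
#4 eta + zeta = 12 + 7 = 19 — holds.
#5 12 / 4 = 3, so 4 divides 12 — holds.
#6 eta = 12, zeta = 7; 12 ≥ 7 (want <) — fails.
#7 theta + beta + eps = 19 + 10 + 3 = 32 — holds.
#8 eps + eta = 3 + 12 = 15 — holds.

Constraints 2, 6 do not hold.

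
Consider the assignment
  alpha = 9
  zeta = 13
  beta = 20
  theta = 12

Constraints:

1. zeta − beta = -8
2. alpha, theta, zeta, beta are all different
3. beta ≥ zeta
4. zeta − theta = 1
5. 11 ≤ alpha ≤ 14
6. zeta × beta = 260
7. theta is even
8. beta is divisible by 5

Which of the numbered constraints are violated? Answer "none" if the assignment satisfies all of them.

The assignment fails constraints 1, 5.

1. zeta − beta = 13 − 20 = -7, not -8  false
2. values 9, 12, 13, 20 are pairwise distinct  true
3. beta = 20, zeta = 13; 20 ≥ 13  true
4. zeta − theta = 13 − 12 = 1  true
5. alpha = 9 is outside [11, 14]  false
6. zeta × beta = 13 × 20 = 260  true
7. theta = 12 is even  true
8. 20 / 5 = 4, so 5 divides 20  true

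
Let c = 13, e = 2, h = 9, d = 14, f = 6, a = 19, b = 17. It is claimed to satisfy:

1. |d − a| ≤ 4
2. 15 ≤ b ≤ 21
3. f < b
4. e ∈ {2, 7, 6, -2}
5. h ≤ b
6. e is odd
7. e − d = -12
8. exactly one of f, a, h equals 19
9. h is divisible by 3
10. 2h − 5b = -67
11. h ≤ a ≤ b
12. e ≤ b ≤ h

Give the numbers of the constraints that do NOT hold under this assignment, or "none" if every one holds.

The assignment fails constraints 1, 6, 11, and 12.

1. |14 − 19| = 5; 5 > 4, exceeds bound 4  fails
2. b = 17 lies in [15, 21]  holds
3. f = 6, b = 17; 6 < 17  holds
4. e = 2 is in {2, 7, 6, -2}  holds
5. h = 9, b = 17; 9 ≤ 17  holds
6. e = 2 is even  fails
7. e − d = 2 − 14 = -12  holds
8. f=6, a=19, h=9; 1 of them equals 19  holds
9. 9 / 3 = 3, so 3 divides 9  holds
10. 2h − 5b = 2(9) − 5(17) = -67  holds
11. values 9, 19, 17; a = 19 is not ≤ b = 17  fails
12. values 2, 17, 9; b = 17 is not ≤ h = 9  fails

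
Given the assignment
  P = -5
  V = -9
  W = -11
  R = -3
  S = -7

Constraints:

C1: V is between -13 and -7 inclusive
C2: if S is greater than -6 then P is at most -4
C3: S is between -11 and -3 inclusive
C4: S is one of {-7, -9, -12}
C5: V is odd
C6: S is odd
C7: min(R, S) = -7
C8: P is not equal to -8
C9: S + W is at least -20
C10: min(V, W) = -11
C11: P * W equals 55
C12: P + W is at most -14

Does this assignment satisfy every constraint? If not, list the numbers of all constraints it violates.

C1: V = -9 lies in [-13, -7]  OK
C2: S = -7, not > -6; antecedent false, conditional vacuously true  OK
C3: S = -7 lies in [-11, -3]  OK
C4: S = -7 is in {-7, -9, -12}  OK
C5: V = -9 is odd  OK
C6: S = -7 is odd  OK
C7: min(-3, -7) = -7  OK
C8: P = -5, and -5 ≠ -8  OK
C9: S + W = -7 + (-11) = -18; -18 ≥ -20  OK
C10: min(-9, -11) = -11  OK
C11: P * W = -5 * (-11) = 55  OK
C12: P + W = -5 + (-11) = -16; -16 ≤ -14  OK

No violations.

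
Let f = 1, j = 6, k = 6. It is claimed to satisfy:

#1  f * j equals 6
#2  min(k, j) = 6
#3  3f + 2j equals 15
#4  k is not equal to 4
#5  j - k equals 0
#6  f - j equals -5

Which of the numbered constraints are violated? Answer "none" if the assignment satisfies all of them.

#1 f * j = 1 * 6 = 6  ✔
#2 min(6, 6) = 6  ✔
#3 3f + 2j = 3(1) + 2(6) = 15  ✔
#4 k = 6, and 6 ≠ 4  ✔
#5 j - k = 6 - 6 = 0  ✔
#6 f - j = 1 - 6 = -5  ✔

Yes — all constraints hold.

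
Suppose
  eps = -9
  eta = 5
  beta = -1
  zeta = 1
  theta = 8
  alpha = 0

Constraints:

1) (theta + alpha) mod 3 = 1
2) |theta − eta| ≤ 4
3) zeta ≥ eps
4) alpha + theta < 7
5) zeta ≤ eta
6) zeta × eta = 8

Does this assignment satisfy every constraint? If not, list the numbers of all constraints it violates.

Constraints 1, 4, 6 are violated.

1) theta + alpha = 8; 8 mod 3 = 2, not 1  ✗
2) |8 − 5| = 3; 3 ≤ 4  ✓
3) zeta = 1, eps = -9; 1 ≥ -9  ✓
4) alpha + theta = 0 + 8 = 8; 8 ≥ 7, bound 7 not met  ✗
5) zeta = 1, eta = 5; 1 ≤ 5  ✓
6) zeta × eta = 1 × 5 = 5, not 8  ✗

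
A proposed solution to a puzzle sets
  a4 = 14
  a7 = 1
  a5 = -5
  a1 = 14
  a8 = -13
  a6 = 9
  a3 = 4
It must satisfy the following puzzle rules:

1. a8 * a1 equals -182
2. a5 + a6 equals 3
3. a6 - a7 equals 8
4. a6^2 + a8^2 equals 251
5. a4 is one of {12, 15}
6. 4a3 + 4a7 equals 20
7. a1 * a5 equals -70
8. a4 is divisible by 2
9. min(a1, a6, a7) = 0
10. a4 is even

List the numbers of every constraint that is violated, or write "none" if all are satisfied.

1. a8 * a1 = -13 * 14 = -182 — OK.
2. a5 + a6 = -5 + 9 = 4, not 3 — violated.
3. a6 - a7 = 9 - 1 = 8 — OK.
4. a6^2 + a8^2 = 9^2 + (-13)^2 = 81 + 169 = 250, not 251 — violated.
5. a4 = 14 is not in {12, 15} — violated.
6. 4a3 + 4a7 = 4(4) + 4(1) = 20 — OK.
7. a1 * a5 = 14 * (-5) = -70 — OK.
8. 14 / 2 = 7, so 2 divides 14 — OK.
9. min(14, 9, 1) = 1, not 0 — violated.
10. a4 = 14 is even — OK.

The assignment fails constraints 2, 4, 5, and 9.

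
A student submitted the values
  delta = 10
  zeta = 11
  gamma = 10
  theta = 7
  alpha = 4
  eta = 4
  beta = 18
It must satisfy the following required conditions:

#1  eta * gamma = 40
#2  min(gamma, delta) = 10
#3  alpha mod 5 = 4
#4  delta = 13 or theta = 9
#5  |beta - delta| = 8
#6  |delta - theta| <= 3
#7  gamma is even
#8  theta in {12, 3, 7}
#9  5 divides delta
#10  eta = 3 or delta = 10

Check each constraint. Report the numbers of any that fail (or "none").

#1 eta * gamma = 4 * 10 = 40  holds
#2 min(10, 10) = 10  holds
#3 4 mod 5 = 4  holds
#4 delta = 10 ≠ 13 and theta = 7 ≠ 9; both disjuncts false  fails
#5 |18 - 10| = 8  holds
#6 |10 - 7| = 3; 3 ≤ 3  holds
#7 gamma = 10 is even  holds
#8 theta = 7 is in {12, 3, 7}  holds
#9 10 / 5 = 2, so 5 divides 10  holds
#10 eta = 4 ≠ 3, but delta = 10 = 10 (second disjunct)  holds

Constraint 4 does not hold.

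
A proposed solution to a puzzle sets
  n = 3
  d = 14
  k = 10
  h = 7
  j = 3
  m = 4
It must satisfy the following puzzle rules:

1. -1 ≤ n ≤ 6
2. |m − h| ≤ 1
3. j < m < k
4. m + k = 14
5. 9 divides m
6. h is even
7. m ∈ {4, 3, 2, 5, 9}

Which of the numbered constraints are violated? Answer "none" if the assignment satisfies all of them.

1. n = 3 lies in [-1, 6]  yes
2. |4 − 7| = 3; 3 > 1, exceeds bound 1  no
3. values 3 < 4 < 10  yes
4. m + k = 4 + 10 = 14  yes
5. 4 = 9×0 + 4, so 9 does not divide 4  no
6. h = 7 is odd  no
7. m = 4 is in {4, 3, 2, 5, 9}  yes

Constraints 2, 5, and 6 are violated.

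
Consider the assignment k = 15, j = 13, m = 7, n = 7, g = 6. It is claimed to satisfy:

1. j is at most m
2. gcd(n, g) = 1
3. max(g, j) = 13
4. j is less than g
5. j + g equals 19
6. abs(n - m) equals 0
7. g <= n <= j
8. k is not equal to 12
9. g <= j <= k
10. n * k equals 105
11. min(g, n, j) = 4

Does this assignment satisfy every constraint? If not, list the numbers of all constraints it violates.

1. j = 13, m = 7; 13 > 7 (want ≤) — fails.
2. gcd(7, 6) = 1 — holds.
3. max(6, 13) = 13 — holds.
4. j = 13, g = 6; 13 ≥ 6 (want <) — fails.
5. j + g = 13 + 6 = 19 — holds.
6. abs(7 - 7) = 0 — holds.
7. values 6 <= 7 <= 13 — holds.
8. k = 15, and 15 ≠ 12 — holds.
9. values 6 <= 13 <= 15 — holds.
10. n * k = 7 * 15 = 105 — holds.
11. min(6, 7, 13) = 6, not 4 — fails.

Constraints 1, 4, and 11 are violated.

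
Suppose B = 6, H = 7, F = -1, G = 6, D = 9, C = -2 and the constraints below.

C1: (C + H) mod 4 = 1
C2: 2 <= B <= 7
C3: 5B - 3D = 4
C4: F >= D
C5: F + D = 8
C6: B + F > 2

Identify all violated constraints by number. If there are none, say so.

C1: C + H = 5; 5 mod 4 = 1  yes
C2: B = 6 lies in [2, 7]  yes
C3: 5B - 3D = 5(6) - 3(9) = 3, not 4  no
C4: F = -1, D = 9; -1 < 9 (want ≥)  no
C5: F + D = -1 + 9 = 8  yes
C6: B + F = 6 + (-1) = 5; 5 > 2  yes

No — constraints 3 and 4 are not satisfied.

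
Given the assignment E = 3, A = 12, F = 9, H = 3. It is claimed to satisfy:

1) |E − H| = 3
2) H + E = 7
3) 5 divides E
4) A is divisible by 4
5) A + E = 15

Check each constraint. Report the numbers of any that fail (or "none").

1) |3 − 3| = 0, not 3  fails
2) H + E = 3 + 3 = 6, not 7  fails
3) 3 = 5×0 + 3, so 5 does not divide 3  fails
4) 12 / 4 = 3, so 4 divides 12  holds
5) A + E = 12 + 3 = 15  holds

The assignment fails constraints 1, 2, 3.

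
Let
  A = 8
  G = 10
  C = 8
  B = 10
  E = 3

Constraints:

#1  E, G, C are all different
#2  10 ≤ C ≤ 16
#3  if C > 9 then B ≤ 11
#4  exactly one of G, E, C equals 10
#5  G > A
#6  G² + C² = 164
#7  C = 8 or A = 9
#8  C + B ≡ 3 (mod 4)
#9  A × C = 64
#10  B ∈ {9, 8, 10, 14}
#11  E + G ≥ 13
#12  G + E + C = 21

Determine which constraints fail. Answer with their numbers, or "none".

Constraints 2 and 8 do not hold.

#1 values 3, 10, 8 are pairwise distinct — satisfied.
#2 C = 8 is outside [10, 16] — violated.
#3 C = 8, not > 9; antecedent false, conditional vacuously true — satisfied.
#4 G=10, E=3, C=8; 1 of them equals 10 — satisfied.
#5 G = 10, A = 8; 10 > 8 — satisfied.
#6 G² + C² = 10² + 8² = 100 + 64 = 164 — satisfied.
#7 C = 8 = 8 (first disjunct) — satisfied.
#8 C + B = 18; 18 mod 4 = 2, not 3 — violated.
#9 A × C = 8 × 8 = 64 — satisfied.
#10 B = 10 is in {9, 8, 10, 14} — satisfied.
#11 E + G = 3 + 10 = 13; 13 ≥ 13 — satisfied.
#12 G + E + C = 10 + 3 + 8 = 21 — satisfied.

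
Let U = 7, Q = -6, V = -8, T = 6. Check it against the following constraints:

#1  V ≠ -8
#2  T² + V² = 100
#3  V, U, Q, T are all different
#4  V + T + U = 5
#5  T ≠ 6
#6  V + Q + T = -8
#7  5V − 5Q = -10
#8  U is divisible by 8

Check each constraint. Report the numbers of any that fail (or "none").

Constraints 1, 5, and 8 are violated.

#1 V = -8, but -8 is required to differ — fails.
#2 T² + V² = 6² + (-8)² = 36 + 64 = 100 — holds.
#3 values -8, 7, -6, 6 are pairwise distinct — holds.
#4 V + T + U = -8 + 6 + 7 = 5 — holds.
#5 T = 6, but 6 is required to differ — fails.
#6 V + Q + T = -8 + (-6) + 6 = -8 — holds.
#7 5V − 5Q = 5(-8) − 5(-6) = -10 — holds.
#8 7 = 8×0 + 7, so 8 does not divide 7 — fails.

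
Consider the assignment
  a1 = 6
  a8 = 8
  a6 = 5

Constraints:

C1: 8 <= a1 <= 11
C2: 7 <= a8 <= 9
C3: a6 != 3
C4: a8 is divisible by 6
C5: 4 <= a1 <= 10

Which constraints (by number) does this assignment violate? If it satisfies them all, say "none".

C1: a1 = 6 is outside [8, 11] — fails.
C2: a8 = 8 lies in [7, 9] — holds.
C3: a6 = 5, and 5 ≠ 3 — holds.
C4: 8 = 6*1 + 2, so 6 does not divide 8 — fails.
C5: a1 = 6 lies in [4, 10] — holds.

Constraints 1 and 4 do not hold.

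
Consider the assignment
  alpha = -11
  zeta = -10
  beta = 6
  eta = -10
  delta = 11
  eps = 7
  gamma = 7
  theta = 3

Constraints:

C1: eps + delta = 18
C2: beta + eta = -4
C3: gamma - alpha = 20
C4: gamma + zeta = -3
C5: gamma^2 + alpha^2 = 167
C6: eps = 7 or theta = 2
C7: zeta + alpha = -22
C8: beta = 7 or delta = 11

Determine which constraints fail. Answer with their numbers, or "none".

C1: eps + delta = 7 + 11 = 18 — OK.
C2: beta + eta = 6 + (-10) = -4 — OK.
C3: gamma - alpha = 7 - (-11) = 18, not 20 — violated.
C4: gamma + zeta = 7 + (-10) = -3 — OK.
C5: gamma^2 + alpha^2 = 7^2 + (-11)^2 = 49 + 121 = 170, not 167 — violated.
C6: eps = 7 = 7 (first disjunct) — OK.
C7: zeta + alpha = -10 + (-11) = -21, not -22 — violated.
C8: beta = 6 ≠ 7, but delta = 11 = 11 (second disjunct) — OK.

Violated: 3, 5, and 7.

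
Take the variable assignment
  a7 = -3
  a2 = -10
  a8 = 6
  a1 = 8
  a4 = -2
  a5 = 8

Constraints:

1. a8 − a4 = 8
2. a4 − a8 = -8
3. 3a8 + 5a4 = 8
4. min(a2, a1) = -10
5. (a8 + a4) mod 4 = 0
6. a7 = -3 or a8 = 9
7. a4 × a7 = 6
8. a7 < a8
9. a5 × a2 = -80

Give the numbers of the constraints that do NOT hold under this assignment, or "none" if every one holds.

The assignment satisfies every constraint.

1. a8 − a4 = 6 − (-2) = 8  ✓
2. a4 − a8 = -2 − 6 = -8  ✓
3. 3a8 + 5a4 = 3(6) + 5(-2) = 8  ✓
4. min(-10, 8) = -10  ✓
5. a8 + a4 = 4; 4 mod 4 = 0  ✓
6. a7 = -3 = -3 (first disjunct)  ✓
7. a4 × a7 = -2 × (-3) = 6  ✓
8. a7 = -3, a8 = 6; -3 < 6  ✓
9. a5 × a2 = 8 × (-10) = -80  ✓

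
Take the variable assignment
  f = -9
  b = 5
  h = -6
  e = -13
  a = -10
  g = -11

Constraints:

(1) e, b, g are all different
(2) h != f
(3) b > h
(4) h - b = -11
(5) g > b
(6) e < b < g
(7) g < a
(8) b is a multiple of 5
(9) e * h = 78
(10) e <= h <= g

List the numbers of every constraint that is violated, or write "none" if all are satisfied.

(1) values -13, 5, -11 are pairwise distinct — holds.
(2) h = -6, f = -9; distinct — holds.
(3) b = 5, h = -6; 5 > -6 — holds.
(4) h - b = -6 - 5 = -11 — holds.
(5) g = -11, b = 5; -11 ≤ 5 (want >) — does not hold.
(6) values -13, 5, -11; b = 5 is not < g = -11 — does not hold.
(7) g = -11, a = -10; -11 < -10 — holds.
(8) 5 / 5 = 1, so 5 divides 5 — holds.
(9) e * h = -13 * (-6) = 78 — holds.
(10) values -13, -6, -11; h = -6 is not <= g = -11 — does not hold.

Violated: 5, 6, and 10.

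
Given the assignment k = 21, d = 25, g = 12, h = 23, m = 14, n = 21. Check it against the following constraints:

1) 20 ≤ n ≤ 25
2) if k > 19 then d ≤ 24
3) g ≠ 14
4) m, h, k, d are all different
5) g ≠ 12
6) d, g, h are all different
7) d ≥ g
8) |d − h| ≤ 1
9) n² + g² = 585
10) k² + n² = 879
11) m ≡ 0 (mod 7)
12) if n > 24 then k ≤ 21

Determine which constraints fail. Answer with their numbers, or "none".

1) n = 21 lies in [20, 25]  holds
2) k = 21 > 19, so we need d ≤ 24; but d = 25 > 24  fails
3) g = 12, and 12 ≠ 14  holds
4) values 14, 23, 21, 25 are pairwise distinct  holds
5) g = 12, but 12 is required to differ  fails
6) values 25, 12, 23 are pairwise distinct  holds
7) d = 25, g = 12; 25 ≥ 12  holds
8) |25 − 23| = 2; 2 > 1, exceeds bound 1  fails
9) n² + g² = 21² + 12² = 441 + 144 = 585  holds
10) k² + n² = 21² + 21² = 441 + 441 = 882, not 879  fails
11) 14 mod 7 = 0  holds
12) n = 21, not > 24; antecedent false, conditional vacuously true  holds

Constraints 2, 5, 8, and 10 do not hold.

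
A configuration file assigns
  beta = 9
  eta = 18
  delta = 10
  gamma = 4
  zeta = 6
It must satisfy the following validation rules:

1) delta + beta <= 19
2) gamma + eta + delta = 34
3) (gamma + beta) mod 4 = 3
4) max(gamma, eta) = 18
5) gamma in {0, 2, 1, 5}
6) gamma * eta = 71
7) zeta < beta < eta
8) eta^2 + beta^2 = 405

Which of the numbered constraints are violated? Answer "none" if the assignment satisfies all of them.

1) delta + beta = 10 + 9 = 19; 19 ≤ 19  yes
2) gamma + eta + delta = 4 + 18 + 10 = 32, not 34  no
3) gamma + beta = 13; 13 mod 4 = 1, not 3  no
4) max(4, 18) = 18  yes
5) gamma = 4 is not in {0, 2, 1, 5}  no
6) gamma * eta = 4 * 18 = 72, not 71  no
7) values 6 < 9 < 18  yes
8) eta^2 + beta^2 = 18^2 + 9^2 = 324 + 81 = 405  yes

Constraints 2, 3, 5, and 6 are violated.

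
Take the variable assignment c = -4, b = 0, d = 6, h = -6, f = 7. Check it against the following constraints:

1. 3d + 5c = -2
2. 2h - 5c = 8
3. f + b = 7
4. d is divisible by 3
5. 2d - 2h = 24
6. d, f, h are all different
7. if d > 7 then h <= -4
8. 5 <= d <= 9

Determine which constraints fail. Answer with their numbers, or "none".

1. 3d + 5c = 3(6) + 5(-4) = -2 — satisfied.
2. 2h - 5c = 2(-6) - 5(-4) = 8 — satisfied.
3. f + b = 7 + 0 = 7 — satisfied.
4. 6 / 3 = 2, so 3 divides 6 — satisfied.
5. 2d - 2h = 2(6) - 2(-6) = 24 — satisfied.
6. values 6, 7, -6 are pairwise distinct — satisfied.
7. d = 6, not > 7; antecedent false, conditional vacuously true — satisfied.
8. d = 6 lies in [5, 9] — satisfied.

Yes — all constraints hold.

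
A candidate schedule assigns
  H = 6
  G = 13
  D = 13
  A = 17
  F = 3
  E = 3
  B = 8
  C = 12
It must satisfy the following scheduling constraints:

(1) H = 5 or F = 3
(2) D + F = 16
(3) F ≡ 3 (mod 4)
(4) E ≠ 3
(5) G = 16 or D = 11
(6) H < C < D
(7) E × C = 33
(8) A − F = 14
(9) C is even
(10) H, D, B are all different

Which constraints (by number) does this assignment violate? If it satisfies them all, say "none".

Constraints 4, 5, and 7 do not hold.

(1) H = 6 ≠ 5, but F = 3 = 3 (second disjunct) — satisfied.
(2) D + F = 13 + 3 = 16 — satisfied.
(3) 3 mod 4 = 3 — satisfied.
(4) E = 3, but 3 is required to differ — violated.
(5) G = 13 ≠ 16 and D = 13 ≠ 11; both disjuncts false — violated.
(6) values 6 < 12 < 13 — satisfied.
(7) E × C = 3 × 12 = 36, not 33 — violated.
(8) A − F = 17 − 3 = 14 — satisfied.
(9) C = 12 is even — satisfied.
(10) values 6, 13, 8 are pairwise distinct — satisfied.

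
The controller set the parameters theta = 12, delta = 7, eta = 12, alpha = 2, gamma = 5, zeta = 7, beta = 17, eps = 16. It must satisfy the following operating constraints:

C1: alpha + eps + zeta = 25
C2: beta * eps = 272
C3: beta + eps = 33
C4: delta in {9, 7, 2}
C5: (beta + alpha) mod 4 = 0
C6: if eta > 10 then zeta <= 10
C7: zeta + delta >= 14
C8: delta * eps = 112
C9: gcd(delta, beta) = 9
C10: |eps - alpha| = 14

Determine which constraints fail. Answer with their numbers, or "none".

The assignment fails constraints 5 and 9.

C1: alpha + eps + zeta = 2 + 16 + 7 = 25  OK
C2: beta * eps = 17 * 16 = 272  OK
C3: beta + eps = 17 + 16 = 33  OK
C4: delta = 7 is in {9, 7, 2}  OK
C5: beta + alpha = 19; 19 mod 4 = 3, not 0  FAIL
C6: eta = 12 > 10, so we need zeta ≤ 10; zeta = 7 ≤ 10  OK
C7: zeta + delta = 7 + 7 = 14; 14 ≥ 14  OK
C8: delta * eps = 7 * 16 = 112  OK
C9: gcd(7, 17) = 1, not 9  FAIL
C10: |16 - 2| = 14  OK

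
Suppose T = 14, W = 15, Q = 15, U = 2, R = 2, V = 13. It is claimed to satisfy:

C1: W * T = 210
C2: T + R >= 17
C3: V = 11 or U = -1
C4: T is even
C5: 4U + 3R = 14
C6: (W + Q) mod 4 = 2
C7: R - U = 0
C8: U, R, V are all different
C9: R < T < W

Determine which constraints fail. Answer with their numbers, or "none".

C1: W * T = 15 * 14 = 210 — holds.
C2: T + R = 14 + 2 = 16; 16 < 17, bound 17 not met — fails.
C3: V = 13 ≠ 11 and U = 2 ≠ -1; both disjuncts false — fails.
C4: T = 14 is even — holds.
C5: 4U + 3R = 4(2) + 3(2) = 14 — holds.
C6: W + Q = 30; 30 mod 4 = 2 — holds.
C7: R - U = 2 - 2 = 0 — holds.
C8: U = R = 2, not all different — fails.
C9: values 2 < 14 < 15 — holds.

No — constraints 2, 3, and 8 are not satisfied.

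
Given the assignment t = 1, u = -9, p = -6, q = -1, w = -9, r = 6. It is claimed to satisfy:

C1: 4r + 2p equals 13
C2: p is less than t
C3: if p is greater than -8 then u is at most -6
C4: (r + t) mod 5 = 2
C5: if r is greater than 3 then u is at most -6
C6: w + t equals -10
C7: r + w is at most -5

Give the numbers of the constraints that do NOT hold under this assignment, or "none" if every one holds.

C1: 4r + 2p = 4(6) + 2(-6) = 12, not 13  ✘
C2: p = -6, t = 1; -6 < 1  ✔
C3: p = -6 > -8, so we need u ≤ -6; u = -9 ≤ -6  ✔
C4: r + t = 7; 7 mod 5 = 2  ✔
C5: r = 6 > 3, so we need u ≤ -6; u = -9 ≤ -6  ✔
C6: w + t = -9 + 1 = -8, not -10  ✘
C7: r + w = 6 + (-9) = -3; -3 > -5, bound -5 not met  ✘

Constraints 1, 6, 7 do not hold.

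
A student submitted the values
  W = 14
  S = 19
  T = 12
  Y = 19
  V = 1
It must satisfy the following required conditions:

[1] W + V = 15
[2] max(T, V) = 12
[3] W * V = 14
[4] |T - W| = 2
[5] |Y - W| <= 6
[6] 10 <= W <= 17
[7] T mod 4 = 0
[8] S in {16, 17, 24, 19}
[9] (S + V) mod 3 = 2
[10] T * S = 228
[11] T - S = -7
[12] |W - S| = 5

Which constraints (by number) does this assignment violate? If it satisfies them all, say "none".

None — every constraint holds.

[1] W + V = 14 + 1 = 15 — holds.
[2] max(12, 1) = 12 — holds.
[3] W * V = 14 * 1 = 14 — holds.
[4] |12 - 14| = 2 — holds.
[5] |19 - 14| = 5; 5 ≤ 6 — holds.
[6] W = 14 lies in [10, 17] — holds.
[7] 12 mod 4 = 0 — holds.
[8] S = 19 is in {16, 17, 24, 19} — holds.
[9] S + V = 20; 20 mod 3 = 2 — holds.
[10] T * S = 12 * 19 = 228 — holds.
[11] T - S = 12 - 19 = -7 — holds.
[12] |14 - 19| = 5 — holds.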